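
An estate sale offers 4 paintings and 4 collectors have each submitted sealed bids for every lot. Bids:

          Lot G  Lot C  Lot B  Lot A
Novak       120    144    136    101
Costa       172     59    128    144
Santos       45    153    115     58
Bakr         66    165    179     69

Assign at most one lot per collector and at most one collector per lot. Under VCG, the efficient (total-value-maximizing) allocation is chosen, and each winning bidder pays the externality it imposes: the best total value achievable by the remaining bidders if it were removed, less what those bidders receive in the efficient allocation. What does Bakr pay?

Bakr pays $35.

Efficient allocation: Novak→Lot A ($101), Costa→Lot G ($172), Santos→Lot C ($153), Bakr→Lot B ($179); total welfare W = $605.
Bakr receives Lot B at value $179, so the others get W − 179 = $426.
Without Bakr: best allocation of the remaining 3 bidders over all 4 lots is Novak→Lot B ($136), Costa→Lot G ($172), Santos→Lot C ($153), total $461.
VCG payment = (others' best without Bakr) − (others' welfare with Bakr) = 461 − 426 = $35.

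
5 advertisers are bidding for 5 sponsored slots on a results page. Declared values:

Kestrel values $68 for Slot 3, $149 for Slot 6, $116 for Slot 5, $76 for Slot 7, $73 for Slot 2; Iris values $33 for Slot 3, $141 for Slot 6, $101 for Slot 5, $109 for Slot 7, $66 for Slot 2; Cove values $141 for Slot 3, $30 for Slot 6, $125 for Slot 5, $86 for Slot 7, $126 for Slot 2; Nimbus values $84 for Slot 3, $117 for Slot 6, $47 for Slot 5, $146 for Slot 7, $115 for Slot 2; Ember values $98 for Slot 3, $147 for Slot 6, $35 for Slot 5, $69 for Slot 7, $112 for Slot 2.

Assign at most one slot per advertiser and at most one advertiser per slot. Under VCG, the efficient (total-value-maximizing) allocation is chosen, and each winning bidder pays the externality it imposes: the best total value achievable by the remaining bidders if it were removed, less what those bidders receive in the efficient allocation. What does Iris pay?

Iris pays $35.

Efficient allocation: Kestrel→Slot 5 ($116), Iris→Slot 6 ($141), Cove→Slot 3 ($141), Nimbus→Slot 7 ($146), Ember→Slot 2 ($112); total welfare W = $656.
Iris receives Slot 6 at value $141, so the others get W − 141 = $515.
Without Iris: best allocation of the remaining 4 bidders over all 5 slots is Kestrel→Slot 5 ($116), Cove→Slot 3 ($141), Nimbus→Slot 7 ($146), Ember→Slot 6 ($147), total $550.
VCG payment = (others' best without Iris) − (others' welfare with Iris) = 550 − 515 = $35.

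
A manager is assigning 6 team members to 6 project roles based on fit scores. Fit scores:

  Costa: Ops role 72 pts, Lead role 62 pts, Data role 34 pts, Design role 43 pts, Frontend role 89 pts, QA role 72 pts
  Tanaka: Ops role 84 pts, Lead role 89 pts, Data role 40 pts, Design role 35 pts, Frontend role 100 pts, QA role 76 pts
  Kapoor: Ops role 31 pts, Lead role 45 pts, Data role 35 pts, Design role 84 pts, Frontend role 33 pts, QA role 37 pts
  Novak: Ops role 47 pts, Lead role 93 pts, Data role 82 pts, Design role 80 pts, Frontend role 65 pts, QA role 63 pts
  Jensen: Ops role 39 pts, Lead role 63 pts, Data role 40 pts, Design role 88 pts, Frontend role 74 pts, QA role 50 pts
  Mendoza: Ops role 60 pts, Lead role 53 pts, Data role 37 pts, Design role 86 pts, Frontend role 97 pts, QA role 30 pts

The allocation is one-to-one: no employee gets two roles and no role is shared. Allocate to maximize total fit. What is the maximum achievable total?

Optimal: Costa→QA role (72 pts), Tanaka→Ops role (84 pts), Kapoor→Design role (84 pts), Novak→Data role (82 pts), Jensen→Lead role (63 pts), Mendoza→Frontend role (97 pts) — total 72+84+84+82+63+97 = 482 pts.
Column-greedy (each role in turn goes to its best remaining employee) gives 429 pts, worse by 53.
Next-best assignment: Costa→Ops role, Tanaka→Lead role, Kapoor→Design role, Novak→Data role, Jensen→QA role, Mendoza→Frontend role = 474 pts.
Checked against all permutations: 482 pts is optimal.

Max total: 482 pts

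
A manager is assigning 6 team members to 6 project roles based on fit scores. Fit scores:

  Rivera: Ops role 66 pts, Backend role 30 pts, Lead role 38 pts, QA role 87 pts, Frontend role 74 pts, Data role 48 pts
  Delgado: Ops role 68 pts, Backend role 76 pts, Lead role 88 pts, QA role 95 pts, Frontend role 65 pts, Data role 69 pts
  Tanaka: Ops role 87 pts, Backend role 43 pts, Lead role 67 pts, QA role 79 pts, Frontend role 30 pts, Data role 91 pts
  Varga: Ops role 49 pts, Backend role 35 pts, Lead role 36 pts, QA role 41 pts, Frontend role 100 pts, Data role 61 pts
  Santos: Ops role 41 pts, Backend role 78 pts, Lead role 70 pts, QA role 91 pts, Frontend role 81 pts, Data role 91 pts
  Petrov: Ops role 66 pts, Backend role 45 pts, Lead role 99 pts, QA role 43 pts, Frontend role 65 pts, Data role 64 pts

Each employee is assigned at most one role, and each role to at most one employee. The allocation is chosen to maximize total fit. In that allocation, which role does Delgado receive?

Delgado receives Backend role.

Optimal: Rivera→QA role (87 pts), Delgado→Backend role (76 pts), Tanaka→Ops role (87 pts), Varga→Frontend role (100 pts), Santos→Data role (91 pts), Petrov→Lead role (99 pts) — total 87+76+87+100+91+99 = 540 pts.
Column-greedy (each role in turn goes to its best remaining employee) gives 507 pts, worse by 33.
Swapping Delgado↔Petrov (Delgado→Lead role 88 pts, Petrov→Backend role 45 pts) loses 42.
Delgado's own top role is QA role (95 pts), but forcing Delgado→QA role and reassigning the rest optimally gives only 529 pts — worse by 11.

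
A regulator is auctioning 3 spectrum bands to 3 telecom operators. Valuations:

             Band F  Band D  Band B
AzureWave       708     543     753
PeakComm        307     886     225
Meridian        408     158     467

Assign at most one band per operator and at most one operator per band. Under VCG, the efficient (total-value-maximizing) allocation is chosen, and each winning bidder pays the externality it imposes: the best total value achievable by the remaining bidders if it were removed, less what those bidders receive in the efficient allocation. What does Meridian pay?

Efficient allocation: AzureWave→Band F ($708M), PeakComm→Band D ($886M), Meridian→Band B ($467M); total welfare W = $2061M.
Meridian receives Band B at value $467M, so the others get W − 467 = $1594M.
Without Meridian: best allocation of the remaining 2 bidders over all 3 bands is AzureWave→Band B ($753M), PeakComm→Band D ($886M), total $1639M.
VCG payment = (others' best without Meridian) − (others' welfare with Meridian) = 1639 − 1594 = $45M.

Meridian pays $45M.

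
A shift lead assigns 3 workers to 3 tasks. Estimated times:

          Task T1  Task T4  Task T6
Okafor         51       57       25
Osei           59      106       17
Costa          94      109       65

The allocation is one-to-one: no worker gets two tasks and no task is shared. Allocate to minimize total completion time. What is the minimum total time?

Minimum total: 168 min

Treat this as an assignment problem: match each worker to one task.
Optimal: Okafor→Task T4 (57 min), Osei→Task T6 (17 min), Costa→Task T1 (94 min) — total 57+17+94 = 168 min.
Column-greedy (each task in turn goes to its cheapest remaining worker) gives 222 min, worse by 54.
Next-best assignment: Okafor→Task T1, Osei→Task T6, Costa→Task T4 = 177 min.
Every other assignment is strictly worse.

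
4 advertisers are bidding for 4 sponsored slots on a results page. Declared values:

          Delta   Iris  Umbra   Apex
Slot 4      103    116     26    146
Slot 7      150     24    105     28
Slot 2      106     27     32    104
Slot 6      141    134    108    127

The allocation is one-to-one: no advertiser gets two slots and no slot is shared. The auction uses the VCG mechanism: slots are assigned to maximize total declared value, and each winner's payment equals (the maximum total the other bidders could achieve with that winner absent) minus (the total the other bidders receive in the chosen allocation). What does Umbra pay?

Umbra pays $44.

Efficient allocation: Delta→Slot 2 ($106), Iris→Slot 6 ($134), Umbra→Slot 7 ($105), Apex→Slot 4 ($146); total welfare W = $491.
Umbra receives Slot 7 at value $105, so the others get W − 105 = $386.
Without Umbra: best allocation of the remaining 3 bidders over all 4 slots is Delta→Slot 7 ($150), Iris→Slot 6 ($134), Apex→Slot 4 ($146), total $430.
VCG payment = (others' best without Umbra) − (others' welfare with Umbra) = 430 − 386 = $44.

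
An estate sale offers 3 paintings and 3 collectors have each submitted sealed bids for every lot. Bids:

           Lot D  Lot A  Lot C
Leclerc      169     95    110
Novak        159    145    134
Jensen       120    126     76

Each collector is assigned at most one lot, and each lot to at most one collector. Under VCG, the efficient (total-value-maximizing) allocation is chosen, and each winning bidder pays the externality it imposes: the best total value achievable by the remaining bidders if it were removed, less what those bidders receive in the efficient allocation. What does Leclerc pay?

Efficient allocation: Leclerc→Lot D ($169), Novak→Lot C ($134), Jensen→Lot A ($126); total welfare W = $429.
Leclerc receives Lot D at value $169, so the others get W − 169 = $260.
Without Leclerc: best allocation of the remaining 2 bidders over all 3 lots is Novak→Lot D ($159), Jensen→Lot A ($126), total $285.
VCG payment = (others' best without Leclerc) − (others' welfare with Leclerc) = 285 − 260 = $25.

Leclerc pays $25.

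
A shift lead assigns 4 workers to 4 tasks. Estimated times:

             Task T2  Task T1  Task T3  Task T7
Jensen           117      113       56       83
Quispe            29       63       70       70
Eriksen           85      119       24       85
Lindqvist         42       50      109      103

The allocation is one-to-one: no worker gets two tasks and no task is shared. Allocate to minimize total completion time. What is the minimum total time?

Min total: 186 min

Optimal: Jensen→Task T7 (83 min), Quispe→Task T2 (29 min), Eriksen→Task T3 (24 min), Lindqvist→Task T1 (50 min) — total 83+29+24+50 = 186 min.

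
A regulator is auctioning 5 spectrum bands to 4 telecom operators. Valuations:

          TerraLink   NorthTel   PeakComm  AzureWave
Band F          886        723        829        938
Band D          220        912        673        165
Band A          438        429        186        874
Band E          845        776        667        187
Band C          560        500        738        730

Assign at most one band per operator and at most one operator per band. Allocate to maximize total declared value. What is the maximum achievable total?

Max total: $3460M

Optimal: TerraLink→Band E ($845M), NorthTel→Band D ($912M), PeakComm→Band F ($829M), AzureWave→Band A ($874M) — total 845+912+829+874 = $3460M.
Max-entry greedy (repeatedly take the single best remaining cell) gives $3433M, worse by 27.
Next-best assignment: TerraLink→Band E, NorthTel→Band D, PeakComm→Band C, AzureWave→Band F = $3433M.
Every other assignment is strictly worse.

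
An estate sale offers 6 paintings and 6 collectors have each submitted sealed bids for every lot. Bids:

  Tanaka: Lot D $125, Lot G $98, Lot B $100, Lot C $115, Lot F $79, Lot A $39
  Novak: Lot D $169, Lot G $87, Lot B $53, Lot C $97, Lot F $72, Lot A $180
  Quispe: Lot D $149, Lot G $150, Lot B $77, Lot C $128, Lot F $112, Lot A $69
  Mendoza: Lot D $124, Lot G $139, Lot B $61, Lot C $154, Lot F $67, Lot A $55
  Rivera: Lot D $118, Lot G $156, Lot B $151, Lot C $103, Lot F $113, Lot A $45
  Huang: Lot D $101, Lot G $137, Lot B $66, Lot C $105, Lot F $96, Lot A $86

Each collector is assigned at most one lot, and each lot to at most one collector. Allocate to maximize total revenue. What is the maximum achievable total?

Optimal: Tanaka→Lot D ($125), Novak→Lot A ($180), Quispe→Lot F ($112), Mendoza→Lot C ($154), Rivera→Lot B ($151), Huang→Lot G ($137) — total 125+180+112+154+151+137 = $859.
Row-greedy (each collector in turn takes its best remaining lot) gives $856, worse by 3.
Every other assignment is strictly worse.

Maximum total: $859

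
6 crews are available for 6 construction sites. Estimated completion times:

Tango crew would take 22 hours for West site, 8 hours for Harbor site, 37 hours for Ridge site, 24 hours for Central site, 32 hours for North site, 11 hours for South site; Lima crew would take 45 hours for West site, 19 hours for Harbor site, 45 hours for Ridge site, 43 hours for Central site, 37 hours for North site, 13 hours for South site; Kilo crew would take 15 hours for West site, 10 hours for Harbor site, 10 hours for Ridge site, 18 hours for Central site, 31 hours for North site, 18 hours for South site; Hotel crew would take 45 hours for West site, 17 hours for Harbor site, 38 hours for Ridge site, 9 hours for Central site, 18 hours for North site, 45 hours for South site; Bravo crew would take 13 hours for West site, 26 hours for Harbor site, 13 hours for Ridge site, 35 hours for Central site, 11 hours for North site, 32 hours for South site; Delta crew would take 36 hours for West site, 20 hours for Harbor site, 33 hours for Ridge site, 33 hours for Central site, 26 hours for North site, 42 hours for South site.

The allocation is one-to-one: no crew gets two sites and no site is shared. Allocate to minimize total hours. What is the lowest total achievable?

Min total: 79 hours

Optimal: Tango crew→Harbor site (8 hours), Lima crew→South site (13 hours), Kilo crew→Ridge site (10 hours), Hotel crew→Central site (9 hours), Bravo crew→West site (13 hours), Delta crew→North site (26 hours) — total 8+13+10+9+13+26 = 79 hours.
Min-entry greedy (repeatedly take the single cheapest remaining cell) gives 87 hours, worse by 8.
Every other assignment is strictly worse.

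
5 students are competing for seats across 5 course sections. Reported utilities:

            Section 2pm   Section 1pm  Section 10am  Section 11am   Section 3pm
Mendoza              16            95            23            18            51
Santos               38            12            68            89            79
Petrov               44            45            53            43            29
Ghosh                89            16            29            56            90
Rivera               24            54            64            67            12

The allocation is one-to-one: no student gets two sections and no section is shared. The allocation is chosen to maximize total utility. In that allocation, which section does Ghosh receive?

Ghosh receives Section 2pm.

This is a one-to-one assignment (maximum-weight bipartite matching).
Optimal: Mendoza→Section 1pm (95 points), Santos→Section 3pm (79 points), Petrov→Section 10am (53 points), Ghosh→Section 2pm (89 points), Rivera→Section 11am (67 points) — total 95+79+53+89+67 = 383 points.
Max-entry greedy (repeatedly take the single best remaining cell) gives 382 points, worse by 1.
Next-best assignment: Mendoza→Section 1pm, Santos→Section 11am, Petrov→Section 2pm, Ghosh→Section 3pm, Rivera→Section 10am = 382 points.
Ghosh's own top section is Section 3pm (90 points), but forcing Ghosh→Section 3pm and reassigning the rest optimally gives only 382 points — worse by 1.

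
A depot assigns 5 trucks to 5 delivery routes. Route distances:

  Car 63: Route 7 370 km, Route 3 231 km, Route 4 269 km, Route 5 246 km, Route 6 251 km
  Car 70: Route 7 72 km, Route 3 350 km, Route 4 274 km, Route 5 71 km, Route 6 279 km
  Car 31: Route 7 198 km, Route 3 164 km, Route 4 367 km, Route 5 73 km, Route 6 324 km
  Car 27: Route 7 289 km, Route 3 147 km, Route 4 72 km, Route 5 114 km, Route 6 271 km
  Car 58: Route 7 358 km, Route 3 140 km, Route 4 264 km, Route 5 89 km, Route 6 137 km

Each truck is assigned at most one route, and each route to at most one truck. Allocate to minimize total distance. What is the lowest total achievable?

Min total: 585 km

Optimal: Car 63→Route 3 (231 km), Car 70→Route 7 (72 km), Car 31→Route 5 (73 km), Car 27→Route 4 (72 km), Car 58→Route 6 (137 km) — total 231+72+73+72+137 = 585 km.
Swapping Car 27↔Car 70 (Car 27→Route 7 289 km, Car 70→Route 4 274 km) adds 419.
Every other assignment is strictly worse.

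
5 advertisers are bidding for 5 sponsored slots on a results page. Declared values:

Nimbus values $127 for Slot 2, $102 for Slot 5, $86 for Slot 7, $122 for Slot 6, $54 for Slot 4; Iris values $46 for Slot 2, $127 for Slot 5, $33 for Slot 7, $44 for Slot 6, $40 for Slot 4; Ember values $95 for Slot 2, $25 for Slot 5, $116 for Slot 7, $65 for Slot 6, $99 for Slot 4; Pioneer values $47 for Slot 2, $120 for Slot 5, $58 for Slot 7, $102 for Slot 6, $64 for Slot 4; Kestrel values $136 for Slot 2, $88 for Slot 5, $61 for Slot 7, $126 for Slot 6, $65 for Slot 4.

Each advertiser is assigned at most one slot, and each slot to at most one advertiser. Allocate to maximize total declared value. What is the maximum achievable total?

Maximum total: $565

Optimal: Nimbus→Slot 6 ($122), Iris→Slot 5 ($127), Ember→Slot 7 ($116), Pioneer→Slot 4 ($64), Kestrel→Slot 2 ($136) — total 122+127+116+64+136 = $565.
Row-greedy (each advertiser in turn takes its best remaining slot) gives $537, worse by 28.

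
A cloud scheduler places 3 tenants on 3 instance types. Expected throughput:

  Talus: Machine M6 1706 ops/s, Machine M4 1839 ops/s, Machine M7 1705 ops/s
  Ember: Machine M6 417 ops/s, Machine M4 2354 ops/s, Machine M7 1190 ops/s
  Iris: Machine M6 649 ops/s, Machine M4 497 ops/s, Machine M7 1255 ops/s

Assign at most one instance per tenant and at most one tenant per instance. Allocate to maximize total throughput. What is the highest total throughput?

This is the linear assignment problem.
Optimal: Talus→Machine M6 (1706 ops/s), Ember→Machine M4 (2354 ops/s), Iris→Machine M7 (1255 ops/s) — total 1706+2354+1255 = 5315 ops/s.
Row-greedy (each tenant in turn takes its best remaining instance) gives 3678 ops/s, worse by 1637.

Max total: 5315 ops/s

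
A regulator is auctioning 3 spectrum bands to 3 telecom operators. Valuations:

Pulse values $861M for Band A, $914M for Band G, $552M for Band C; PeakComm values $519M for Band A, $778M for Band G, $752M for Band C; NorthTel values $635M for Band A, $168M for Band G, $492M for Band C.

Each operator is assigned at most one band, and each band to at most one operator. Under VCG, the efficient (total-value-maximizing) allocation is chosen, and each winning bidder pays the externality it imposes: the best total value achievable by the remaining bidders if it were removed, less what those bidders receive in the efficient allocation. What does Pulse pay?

Pulse pays $26M.

Efficient allocation: Pulse→Band G ($914M), PeakComm→Band C ($752M), NorthTel→Band A ($635M); total welfare W = $2301M.
Pulse receives Band G at value $914M, so the others get W − 914 = $1387M.
Without Pulse: best allocation of the remaining 2 bidders over all 3 bands is PeakComm→Band G ($778M), NorthTel→Band A ($635M), total $1413M.
VCG payment = (others' best without Pulse) − (others' welfare with Pulse) = 1413 − 1387 = $26M.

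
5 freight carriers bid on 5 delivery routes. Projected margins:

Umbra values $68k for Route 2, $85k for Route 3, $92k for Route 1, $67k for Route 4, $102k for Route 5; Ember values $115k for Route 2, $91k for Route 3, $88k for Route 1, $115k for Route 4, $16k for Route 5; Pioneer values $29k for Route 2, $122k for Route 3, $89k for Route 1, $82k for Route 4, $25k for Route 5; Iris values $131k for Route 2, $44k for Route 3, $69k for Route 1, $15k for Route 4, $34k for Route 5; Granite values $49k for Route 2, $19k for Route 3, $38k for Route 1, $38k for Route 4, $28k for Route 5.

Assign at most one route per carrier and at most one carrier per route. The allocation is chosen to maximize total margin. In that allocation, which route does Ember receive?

Optimal: Umbra→Route 5 ($102k), Ember→Route 4 ($115k), Pioneer→Route 3 ($122k), Iris→Route 2 ($131k), Granite→Route 1 ($38k) — total 102+115+122+131+38 = $508k.
Row-greedy (each carrier in turn takes its best remaining route) gives $446k, worse by 62.
Every other assignment is strictly worse.
Ember's own top route is Route 2 ($115k), but forcing Ember→Route 2 and reassigning the rest optimally gives only $446k — worse by 62.

Ember receives Route 4.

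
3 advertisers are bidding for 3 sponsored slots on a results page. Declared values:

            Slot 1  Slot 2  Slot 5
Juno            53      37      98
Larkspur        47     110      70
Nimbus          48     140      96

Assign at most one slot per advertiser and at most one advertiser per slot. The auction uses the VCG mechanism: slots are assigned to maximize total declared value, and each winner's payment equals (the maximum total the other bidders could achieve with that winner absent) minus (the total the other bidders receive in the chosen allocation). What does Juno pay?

Juno pays $23.

Efficient allocation: Juno→Slot 5 ($98), Larkspur→Slot 1 ($47), Nimbus→Slot 2 ($140); total welfare W = $285.
Juno receives Slot 5 at value $98, so the others get W − 98 = $187.
Without Juno: best allocation of the remaining 2 bidders over all 3 slots is Larkspur→Slot 5 ($70), Nimbus→Slot 2 ($140), total $210.
VCG payment = (others' best without Juno) − (others' welfare with Juno) = 210 − 187 = $23.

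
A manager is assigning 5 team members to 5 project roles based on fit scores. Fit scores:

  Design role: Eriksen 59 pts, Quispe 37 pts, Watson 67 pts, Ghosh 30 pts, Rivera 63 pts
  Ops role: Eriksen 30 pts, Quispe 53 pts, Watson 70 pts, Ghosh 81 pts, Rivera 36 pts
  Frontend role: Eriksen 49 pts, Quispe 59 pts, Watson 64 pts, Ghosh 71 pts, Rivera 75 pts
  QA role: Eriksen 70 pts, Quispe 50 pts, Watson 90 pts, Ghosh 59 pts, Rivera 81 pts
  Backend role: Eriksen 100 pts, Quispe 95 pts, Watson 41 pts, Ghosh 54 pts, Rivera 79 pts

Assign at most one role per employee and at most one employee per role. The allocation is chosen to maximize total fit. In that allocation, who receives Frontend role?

This is a one-to-one assignment (maximum-weight bipartite matching).
Optimal: Eriksen→Design role (59 pts), Quispe→Backend role (95 pts), Watson→QA role (90 pts), Ghosh→Ops role (81 pts), Rivera→Frontend role (75 pts) — total 59+95+90+81+75 = 400 pts.
Row-greedy (each employee in turn takes its best remaining role) gives 393 pts, worse by 7.
Rivera's own top role is QA role (81 pts), but forcing Rivera→QA role and reassigning the rest optimally gives only 388 pts — worse by 12.

Rivera receives Frontend role.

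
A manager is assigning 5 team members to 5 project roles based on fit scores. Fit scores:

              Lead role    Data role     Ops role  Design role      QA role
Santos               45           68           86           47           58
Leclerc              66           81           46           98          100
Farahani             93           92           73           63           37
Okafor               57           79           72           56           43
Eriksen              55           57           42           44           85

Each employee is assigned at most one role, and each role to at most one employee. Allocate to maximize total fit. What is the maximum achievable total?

Max total: 441 pts

This is a one-to-one assignment (maximum-weight bipartite matching).
Optimal: Santos→Ops role (86 pts), Leclerc→Design role (98 pts), Farahani→Lead role (93 pts), Okafor→Data role (79 pts), Eriksen→QA role (85 pts) — total 86+98+93+79+85 = 441 pts.
Column-greedy (each role in turn goes to its best remaining employee) gives 401 pts, worse by 40.
Checked against all permutations: 441 pts is optimal.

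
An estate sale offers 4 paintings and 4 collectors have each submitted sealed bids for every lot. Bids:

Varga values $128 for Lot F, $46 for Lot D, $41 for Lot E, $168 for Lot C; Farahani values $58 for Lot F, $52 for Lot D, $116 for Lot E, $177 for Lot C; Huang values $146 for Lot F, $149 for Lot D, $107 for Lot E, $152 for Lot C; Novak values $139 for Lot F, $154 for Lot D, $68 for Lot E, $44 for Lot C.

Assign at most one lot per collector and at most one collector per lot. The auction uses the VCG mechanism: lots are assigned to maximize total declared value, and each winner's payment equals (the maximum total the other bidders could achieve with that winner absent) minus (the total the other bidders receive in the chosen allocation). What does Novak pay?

Novak pays $24.

Efficient allocation: Varga→Lot C ($168), Farahani→Lot E ($116), Huang→Lot F ($146), Novak→Lot D ($154); total welfare W = $584.
Novak receives Lot D at value $154, so the others get W − 154 = $430.
Without Novak: best allocation of the remaining 3 bidders over all 4 lots is Varga→Lot F ($128), Farahani→Lot C ($177), Huang→Lot D ($149), total $454.
VCG payment = (others' best without Novak) − (others' welfare with Novak) = 454 − 430 = $24.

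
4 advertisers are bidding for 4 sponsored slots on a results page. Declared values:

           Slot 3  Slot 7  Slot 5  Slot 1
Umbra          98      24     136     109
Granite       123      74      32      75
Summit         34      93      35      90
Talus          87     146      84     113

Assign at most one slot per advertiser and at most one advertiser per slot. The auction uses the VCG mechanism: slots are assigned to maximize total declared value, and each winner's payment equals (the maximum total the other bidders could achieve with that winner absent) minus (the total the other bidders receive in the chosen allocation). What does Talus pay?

Efficient allocation: Umbra→Slot 5 ($136), Granite→Slot 3 ($123), Summit→Slot 1 ($90), Talus→Slot 7 ($146); total welfare W = $495.
Talus receives Slot 7 at value $146, so the others get W − 146 = $349.
Without Talus: best allocation of the remaining 3 bidders over all 4 slots is Umbra→Slot 5 ($136), Granite→Slot 3 ($123), Summit→Slot 7 ($93), total $352.
VCG payment = (others' best without Talus) − (others' welfare with Talus) = 352 − 349 = $3.

Talus pays $3.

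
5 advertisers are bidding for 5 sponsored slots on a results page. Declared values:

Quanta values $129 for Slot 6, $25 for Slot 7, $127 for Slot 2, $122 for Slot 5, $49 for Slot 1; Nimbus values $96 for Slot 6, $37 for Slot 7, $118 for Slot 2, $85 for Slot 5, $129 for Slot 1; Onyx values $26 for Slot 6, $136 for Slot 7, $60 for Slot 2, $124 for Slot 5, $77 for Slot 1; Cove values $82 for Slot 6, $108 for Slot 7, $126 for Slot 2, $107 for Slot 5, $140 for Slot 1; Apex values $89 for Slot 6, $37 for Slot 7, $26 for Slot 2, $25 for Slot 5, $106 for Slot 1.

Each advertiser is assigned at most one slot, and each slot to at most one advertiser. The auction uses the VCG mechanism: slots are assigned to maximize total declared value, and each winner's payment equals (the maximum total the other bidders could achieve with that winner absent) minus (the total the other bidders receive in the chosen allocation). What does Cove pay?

Efficient allocation: Quanta→Slot 5 ($122), Nimbus→Slot 2 ($118), Onyx→Slot 7 ($136), Cove→Slot 1 ($140), Apex→Slot 6 ($89); total welfare W = $605.
Cove receives Slot 1 at value $140, so the others get W − 140 = $465.
Without Cove: best allocation of the remaining 4 bidders over all 5 slots is Quanta→Slot 6 ($129), Nimbus→Slot 2 ($118), Onyx→Slot 7 ($136), Apex→Slot 1 ($106), total $489.
VCG payment = (others' best without Cove) − (others' welfare with Cove) = 489 − 465 = $24.

Cove pays $24.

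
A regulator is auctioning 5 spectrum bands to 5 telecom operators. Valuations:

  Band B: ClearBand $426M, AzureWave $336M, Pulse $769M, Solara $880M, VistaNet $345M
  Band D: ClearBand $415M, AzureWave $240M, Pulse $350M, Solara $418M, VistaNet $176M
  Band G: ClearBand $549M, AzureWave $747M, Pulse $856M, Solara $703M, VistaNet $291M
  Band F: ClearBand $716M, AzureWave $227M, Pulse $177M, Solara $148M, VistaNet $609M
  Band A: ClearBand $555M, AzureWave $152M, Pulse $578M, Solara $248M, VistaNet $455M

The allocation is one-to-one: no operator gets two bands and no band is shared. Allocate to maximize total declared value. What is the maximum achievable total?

Maximum total: $3229M

Optimal: ClearBand→Band D ($415M), AzureWave→Band G ($747M), Pulse→Band A ($578M), Solara→Band B ($880M), VistaNet→Band F ($609M) — total 415+747+578+880+609 = $3229M.
Column-greedy (each band in turn goes to its best remaining operator) gives $2912M, worse by 317.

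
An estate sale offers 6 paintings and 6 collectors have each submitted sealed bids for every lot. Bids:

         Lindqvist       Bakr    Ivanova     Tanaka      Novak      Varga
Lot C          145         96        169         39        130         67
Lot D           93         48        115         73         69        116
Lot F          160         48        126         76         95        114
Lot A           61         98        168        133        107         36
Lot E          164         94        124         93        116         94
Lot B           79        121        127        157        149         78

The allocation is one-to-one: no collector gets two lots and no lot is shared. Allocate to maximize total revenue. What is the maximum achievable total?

This is a one-to-one assignment (maximum-weight bipartite matching).
Optimal: Lindqvist→Lot F ($160), Bakr→Lot E ($94), Ivanova→Lot A ($168), Tanaka→Lot B ($157), Novak→Lot C ($130), Varga→Lot D ($116) — total 160+94+168+157+130+116 = $825.
Column-greedy (each lot in turn goes to its best remaining collector) gives $815, worse by 10.
No other one-to-one assignment exceeds $825.

Max total: $825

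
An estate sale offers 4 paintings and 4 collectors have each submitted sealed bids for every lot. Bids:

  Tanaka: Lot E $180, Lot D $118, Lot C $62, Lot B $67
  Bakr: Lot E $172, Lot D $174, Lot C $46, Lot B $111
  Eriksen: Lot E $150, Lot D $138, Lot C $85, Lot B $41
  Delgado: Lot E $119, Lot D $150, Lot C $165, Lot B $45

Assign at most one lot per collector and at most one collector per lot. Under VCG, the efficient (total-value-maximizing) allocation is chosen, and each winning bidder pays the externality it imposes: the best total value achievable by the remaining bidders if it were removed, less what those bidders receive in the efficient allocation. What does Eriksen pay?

Efficient allocation: Tanaka→Lot E ($180), Bakr→Lot B ($111), Eriksen→Lot D ($138), Delgado→Lot C ($165); total welfare W = $594.
Eriksen receives Lot D at value $138, so the others get W − 138 = $456.
Without Eriksen: best allocation of the remaining 3 bidders over all 4 lots is Tanaka→Lot E ($180), Bakr→Lot D ($174), Delgado→Lot C ($165), total $519.
VCG payment = (others' best without Eriksen) − (others' welfare with Eriksen) = 519 − 456 = $63.

Eriksen pays $63.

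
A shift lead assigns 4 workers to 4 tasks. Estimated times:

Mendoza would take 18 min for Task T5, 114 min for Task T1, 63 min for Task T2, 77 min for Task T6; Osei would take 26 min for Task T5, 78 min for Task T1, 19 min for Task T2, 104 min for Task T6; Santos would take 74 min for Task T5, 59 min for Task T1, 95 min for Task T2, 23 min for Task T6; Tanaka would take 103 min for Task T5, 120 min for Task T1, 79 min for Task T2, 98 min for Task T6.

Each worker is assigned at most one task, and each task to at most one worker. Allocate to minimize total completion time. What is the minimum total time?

This is a one-to-one assignment (minimum-cost bipartite matching).
Optimal: Mendoza→Task T5 (18 min), Osei→Task T2 (19 min), Santos→Task T6 (23 min), Tanaka→Task T1 (120 min) — total 18+19+23+120 = 180 min.
Column-greedy (each task in turn goes to its cheapest remaining worker) gives 194 min, worse by 14.
Swapping Santos↔Osei (Santos→Task T2 95 min, Osei→Task T6 104 min) adds 157.

Min total: 180 min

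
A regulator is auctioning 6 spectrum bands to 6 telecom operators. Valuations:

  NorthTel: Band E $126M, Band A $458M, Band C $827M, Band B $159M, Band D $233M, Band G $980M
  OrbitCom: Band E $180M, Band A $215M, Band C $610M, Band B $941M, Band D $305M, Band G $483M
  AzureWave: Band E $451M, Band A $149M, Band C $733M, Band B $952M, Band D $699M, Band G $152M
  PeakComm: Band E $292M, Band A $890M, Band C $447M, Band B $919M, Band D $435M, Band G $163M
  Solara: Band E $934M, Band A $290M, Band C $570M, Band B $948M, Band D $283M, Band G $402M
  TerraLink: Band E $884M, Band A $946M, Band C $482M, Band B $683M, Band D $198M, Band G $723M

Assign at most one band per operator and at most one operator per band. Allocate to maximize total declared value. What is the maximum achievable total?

This is a one-to-one assignment (maximum-weight bipartite matching).
Optimal: NorthTel→Band G ($980M), OrbitCom→Band C ($610M), AzureWave→Band D ($699M), PeakComm→Band B ($919M), Solara→Band E ($934M), TerraLink→Band A ($946M) — total 980+610+699+919+934+946 = $5088M.
Row-greedy (each operator in turn takes its best remaining band) gives $4676M, worse by 412.
Next-best assignment: NorthTel→Band C, OrbitCom→Band B, AzureWave→Band D, PeakComm→Band A, Solara→Band E, TerraLink→Band G = $5014M.
Swapping NorthTel↔TerraLink (NorthTel→Band A $458M, TerraLink→Band G $723M) loses 745.

Max total: $5088M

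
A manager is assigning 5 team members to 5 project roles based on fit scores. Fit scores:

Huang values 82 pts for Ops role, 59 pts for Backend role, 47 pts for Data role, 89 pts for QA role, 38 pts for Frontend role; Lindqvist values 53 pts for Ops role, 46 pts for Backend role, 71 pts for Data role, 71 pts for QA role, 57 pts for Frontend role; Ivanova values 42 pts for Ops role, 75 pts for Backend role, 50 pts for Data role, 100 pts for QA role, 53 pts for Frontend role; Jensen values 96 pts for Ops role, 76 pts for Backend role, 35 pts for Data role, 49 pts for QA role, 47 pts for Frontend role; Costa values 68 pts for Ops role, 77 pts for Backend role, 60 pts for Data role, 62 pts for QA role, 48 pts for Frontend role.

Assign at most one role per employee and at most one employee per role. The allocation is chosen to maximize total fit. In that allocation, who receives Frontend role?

This is a one-to-one assignment (maximum-weight bipartite matching).
Optimal: Huang→QA role (89 pts), Lindqvist→Data role (71 pts), Ivanova→Frontend role (53 pts), Jensen→Ops role (96 pts), Costa→Backend role (77 pts) — total 89+71+53+96+77 = 386 pts.
Column-greedy (each role in turn goes to its best remaining employee) gives 382 pts, worse by 4.
Next-best assignment: Huang→Frontend role, Lindqvist→Data role, Ivanova→QA role, Jensen→Ops role, Costa→Backend role = 382 pts.
Ivanova's own top role is QA role (100 pts), but forcing Ivanova→QA role and reassigning the rest optimally gives only 382 pts — worse by 4.

Ivanova receives Frontend role.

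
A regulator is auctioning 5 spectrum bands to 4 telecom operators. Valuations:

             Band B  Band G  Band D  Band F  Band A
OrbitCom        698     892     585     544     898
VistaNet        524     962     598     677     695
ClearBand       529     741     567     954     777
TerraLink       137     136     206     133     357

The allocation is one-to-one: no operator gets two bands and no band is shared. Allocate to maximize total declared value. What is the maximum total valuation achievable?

Treat this as an assignment problem: match each operator to one band.
Optimal: OrbitCom→Band A ($898M), VistaNet→Band G ($962M), ClearBand→Band F ($954M), TerraLink→Band D ($206M) — total 898+962+954+206 = $3020M.

Max total: $3020M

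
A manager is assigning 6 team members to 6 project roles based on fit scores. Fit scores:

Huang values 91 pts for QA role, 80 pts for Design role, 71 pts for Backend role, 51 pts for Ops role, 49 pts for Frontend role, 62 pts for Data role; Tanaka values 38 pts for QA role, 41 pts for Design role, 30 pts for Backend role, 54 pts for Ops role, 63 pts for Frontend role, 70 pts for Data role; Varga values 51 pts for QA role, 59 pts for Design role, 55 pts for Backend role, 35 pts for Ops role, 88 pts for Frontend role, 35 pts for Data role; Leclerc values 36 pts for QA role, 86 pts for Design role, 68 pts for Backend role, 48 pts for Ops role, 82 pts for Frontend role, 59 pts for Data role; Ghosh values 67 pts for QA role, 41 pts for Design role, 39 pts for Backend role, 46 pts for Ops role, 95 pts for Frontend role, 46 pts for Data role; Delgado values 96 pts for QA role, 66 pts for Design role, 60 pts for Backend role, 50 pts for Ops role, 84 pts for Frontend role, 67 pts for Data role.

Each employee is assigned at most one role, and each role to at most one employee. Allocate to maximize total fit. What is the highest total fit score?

Optimal: Huang→Backend role (71 pts), Tanaka→Data role (70 pts), Varga→Frontend role (88 pts), Leclerc→Design role (86 pts), Ghosh→Ops role (46 pts), Delgado→QA role (96 pts) — total 71+70+88+86+46+96 = 457 pts.
Max-entry greedy (repeatedly take the single best remaining cell) gives 453 pts, worse by 4.
Checked against all permutations: 457 pts is optimal.

Maximum total: 457 pts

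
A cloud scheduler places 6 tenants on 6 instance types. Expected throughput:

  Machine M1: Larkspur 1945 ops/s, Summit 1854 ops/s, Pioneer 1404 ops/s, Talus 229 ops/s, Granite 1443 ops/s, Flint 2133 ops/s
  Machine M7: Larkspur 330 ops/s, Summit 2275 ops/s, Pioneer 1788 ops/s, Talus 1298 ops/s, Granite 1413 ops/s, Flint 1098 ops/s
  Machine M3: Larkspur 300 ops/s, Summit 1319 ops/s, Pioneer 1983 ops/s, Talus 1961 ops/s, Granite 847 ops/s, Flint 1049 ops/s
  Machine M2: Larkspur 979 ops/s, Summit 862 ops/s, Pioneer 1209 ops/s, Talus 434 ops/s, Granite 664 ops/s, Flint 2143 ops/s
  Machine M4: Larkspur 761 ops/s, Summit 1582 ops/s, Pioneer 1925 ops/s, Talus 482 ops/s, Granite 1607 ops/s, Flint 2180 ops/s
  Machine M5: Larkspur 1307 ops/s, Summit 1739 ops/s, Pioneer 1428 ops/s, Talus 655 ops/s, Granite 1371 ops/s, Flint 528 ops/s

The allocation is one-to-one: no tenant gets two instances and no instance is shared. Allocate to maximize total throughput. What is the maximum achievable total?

This is the linear assignment problem.
Optimal: Larkspur→Machine M1 (1945 ops/s), Summit→Machine M7 (2275 ops/s), Pioneer→Machine M4 (1925 ops/s), Talus→Machine M3 (1961 ops/s), Granite→Machine M5 (1371 ops/s), Flint→Machine M2 (2143 ops/s) — total 1945+2275+1925+1961+1371+2143 = 11620 ops/s.
Column-greedy (each instance in turn goes to its best remaining tenant) gives 9632 ops/s, worse by 1988.

Maximum total: 11620 ops/s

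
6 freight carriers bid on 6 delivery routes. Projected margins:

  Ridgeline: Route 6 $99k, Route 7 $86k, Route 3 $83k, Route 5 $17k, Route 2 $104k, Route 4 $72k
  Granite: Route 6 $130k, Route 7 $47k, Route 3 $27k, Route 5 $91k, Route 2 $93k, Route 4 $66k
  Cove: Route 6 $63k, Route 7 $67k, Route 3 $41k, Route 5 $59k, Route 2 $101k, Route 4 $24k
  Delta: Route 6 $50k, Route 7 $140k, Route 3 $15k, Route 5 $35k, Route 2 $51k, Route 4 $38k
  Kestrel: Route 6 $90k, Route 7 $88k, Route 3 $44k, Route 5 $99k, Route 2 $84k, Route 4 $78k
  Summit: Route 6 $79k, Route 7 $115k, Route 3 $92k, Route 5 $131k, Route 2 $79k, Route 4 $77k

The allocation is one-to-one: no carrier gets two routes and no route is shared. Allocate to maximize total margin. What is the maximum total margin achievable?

Max total: $663k

Treat this as an assignment problem: match each carrier to one route.
Optimal: Ridgeline→Route 3 ($83k), Granite→Route 6 ($130k), Cove→Route 2 ($101k), Delta→Route 7 ($140k), Kestrel→Route 4 ($78k), Summit→Route 5 ($131k) — total 83+130+101+140+78+131 = $663k.
Max-entry greedy (repeatedly take the single best remaining cell) gives $624k, worse by 39.
Swapping Delta↔Kestrel (Delta→Route 4 $38k, Kestrel→Route 7 $88k) loses 92.
Checked against all permutations: $663k is optimal.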